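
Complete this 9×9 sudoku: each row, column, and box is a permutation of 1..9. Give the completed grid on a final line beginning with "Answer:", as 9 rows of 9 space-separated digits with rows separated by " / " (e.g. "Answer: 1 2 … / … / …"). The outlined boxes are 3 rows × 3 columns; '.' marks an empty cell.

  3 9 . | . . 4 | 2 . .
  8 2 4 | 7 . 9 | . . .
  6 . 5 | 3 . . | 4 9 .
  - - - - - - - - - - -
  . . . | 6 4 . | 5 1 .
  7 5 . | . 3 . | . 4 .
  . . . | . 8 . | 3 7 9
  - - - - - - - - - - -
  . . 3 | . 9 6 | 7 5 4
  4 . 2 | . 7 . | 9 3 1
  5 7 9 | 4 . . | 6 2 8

Step 1. [r9c5∈{1}] only 1 remains possible at r9c5 ⇒ r9c5=1.
Step 2. [r5c9∈{2,6}] across box 6, 6 lands solely at r5c9 ⇒ r5c9=6.
Step 3. [r3c6∈{1,2,8}] row 3 places 8 nowhere but r3c6 ⇒ r3c6=8.
Step 4. [r1c4∈{1,5}] r1c4 is the only open cell in box 2 admitting 1, so r1c4=1.
Step 5. [r7c4∈{2,8}] r7c4 is the only open cell in row 7 admitting 2 ⇒ r7c4=2.
Step 6. [r5c6∈{1,2}] r5c6 is the only open cell in row 5 admitting 2. So r5c6=2.
Step 7. [r6c6∈{1,5}] in col 6, 1 fits only at r6c6, so r6c6=1.
Step 8. [r7c2∈{1,8}] in row 7, 8 fits only at r7c2. So r7c2=8.
Step 9. [r2c8∈{6}] r2c8 has the single candidate 6. So r2c8=6.
Step 10. [r2c5∈{5}] nothing but 5 survives at r2c5. So r2c5=5.
Step 11. [r8c4∈{5,8}] r8c4 is the only open cell in row 8 admitting 8, so r8c4=8.
Step 12. [r3c9∈{7}] r3c9 has the single candidate 7 ⇒ r3c9=7.
Step 13. [r4c9∈{2}] r4c9 has the single candidate 2, so r4c9=2.
Step 14. [r6c3∈{6}] nothing but 6 survives at r6c3 ⇒ r6c3=6.
Step 15. [r5c7∈{8}] only 8 remains possible at r5c7. So r5c7=8.
Step 16. [r5c4∈{9}] nothing but 9 survives at r5c4 ⇒ r5c4=9.
Step 17. [r5c3∈{1}] r5c3 is down to just 1. So r5c3=1.
Step 18. [r2c7∈{1}] r2c7 has the single candidate 1 ⇒ r2c7=1.
Step 19. [r9c6∈{3}] r9c6's peers cover all but 3 ⇒ r9c6=3.
Step 20. [r4c1∈{9}] only 9 remains possible at r4c1 ⇒ r4c1=9.
Step 21. [r4c3∈{8}] only 8 remains possible at r4c3 ⇒ r4c3=8.
Step 22. [r1c3∈{7}] r1c3 has the single candidate 7. So r1c3=7.
Step 23. [r6c4∈{5}] r6c4's peers cover all but 5, so r6c4=5.
Step 24. [r2c9∈{3}] r2c9 is down to just 3, so r2c9=3.
Step 25. [r4c2∈{3}] r4c2 is down to just 3, so r4c2=3.
Step 26. [r4c6∈{7}] r4c6's peers cover all but 7. So r4c6=7.
Step 27. [r3c2∈{1}] nothing but 1 survives at r3c2. So r3c2=1.
Step 28. [r6c1∈{2}] r6c1 has the single candidate 2, so r6c1=2.
Step 29. [r7c1∈{1}] only 1 remains possible at r7c1, so r7c1=1.
Step 30. [r1c8∈{8}] r1c8 has the single candidate 8 ⇒ r1c8=8.
Step 31. [r8c2∈{6}] r8c2 has the single candidate 6 ⇒ r8c2=6.
Step 32. [r1c5∈{6}] r1c5 is down to just 6 ⇒ r1c5=6.
Step 33. [r1c9∈{5}] r1c9 is down to just 5 ⇒ r1c9=5.
Step 34. [r3c5∈{2}] r3c5 has the single candidate 2, so r3c5=2.
Step 35. [r8c6∈{5}] nothing but 5 survives at r8c6 ⇒ r8c6=5.
Step 36. [r6c2∈{4}] r6c2's peers cover all but 4, so r6c2=4.

Answer: 3 9 7 1 6 4 2 8 5 / 8 2 4 7 5 9 1 6 3 / 6 1 5 3 2 8 4 9 7 / 9 3 8 6 4 7 5 1 2 / 7 5 1 9 3 2 8 4 6 / 2 4 6 5 8 1 3 7 9 / 1 8 3 2 9 6 7 5 4 / 4 6 2 8 7 5 9 3 1 / 5 7 9 4 1 3 6 2 8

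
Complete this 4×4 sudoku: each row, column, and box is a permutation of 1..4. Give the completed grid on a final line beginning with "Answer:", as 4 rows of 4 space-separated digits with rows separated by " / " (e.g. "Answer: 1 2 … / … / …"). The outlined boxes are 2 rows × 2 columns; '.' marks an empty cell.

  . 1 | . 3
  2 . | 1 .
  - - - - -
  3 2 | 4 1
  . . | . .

Step 1. [r4c2∈{4}] r4c2's peers cover all but 4, so r4c2=4.
Step 2. [r4c3∈{2,3}] in row 4, 3 fits only at r4c3. So r4c3=3.
Step 3. [r1c3∈{2}] only 2 remains possible at r1c3, so r1c3=2.
Step 4. [r4c1∈{1}] r4c1 is down to just 1, so r4c1=1.
Step 5. [r2c4∈{4}] r2c4 has the single candidate 4, so r2c4=4.
Step 6. [r1c1∈{4}] r1c1 has the single candidate 4 ⇒ r1c1=4.
Step 7. [r4c4∈{2}] only 2 remains possible at r4c4 ⇒ r4c4=2.
Step 8. [r2c2∈{3}] only 3 remains possible at r2c2. So r2c2=3.

Answer: 4 1 2 3 / 2 3 1 4 / 3 2 4 1 / 1 4 3 2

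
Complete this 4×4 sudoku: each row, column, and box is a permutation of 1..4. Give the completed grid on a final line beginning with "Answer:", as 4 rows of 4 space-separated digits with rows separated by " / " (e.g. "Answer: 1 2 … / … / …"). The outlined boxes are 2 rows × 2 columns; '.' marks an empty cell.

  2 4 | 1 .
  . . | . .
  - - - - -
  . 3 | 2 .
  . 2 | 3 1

Step 1. [r3c4∈{4}] r3c4 is down to just 4, so r3c4=4.
Step 2. [r2c1∈{1,3}] in col 1, 3 fits only at r2c1 ⇒ r2c1=3.
Step 3. [r4c1∈{4}] r4c1 is down to just 4. So r4c1=4.
Step 4. [r2c2∈{1}] only 1 remains possible at r2c2 ⇒ r2c2=1.
Step 5. [r2c4∈{2}] nothing but 2 survives at r2c4, so r2c4=2.
Step 6. [r3c1∈{1}] r3c1's peers cover all but 1. So r3c1=1.
Step 7. [r2c3∈{4}] only 4 remains possible at r2c3. So r2c3=4.
Step 8. [r1c4∈{3}] r1c4 has the single candidate 3. So r1c4=3.

Answer: 2 4 1 3 / 3 1 4 2 / 1 3 2 4 / 4 2 3 1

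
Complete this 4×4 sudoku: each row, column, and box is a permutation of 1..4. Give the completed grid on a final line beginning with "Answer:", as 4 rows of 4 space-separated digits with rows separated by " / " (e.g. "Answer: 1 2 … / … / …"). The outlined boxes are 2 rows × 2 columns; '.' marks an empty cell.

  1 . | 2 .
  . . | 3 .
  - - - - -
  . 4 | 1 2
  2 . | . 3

Step 1. [r2c1∈{4}] only 4 remains possible at r2c1 ⇒ r2c1=4.
Step 2. [r4c2∈{1}] r4c2 has the single candidate 1, so r4c2=1.
Step 3. [r4c3∈{4}] nothing but 4 survives at r4c3. So r4c3=4.
Step 4. [r1c2∈{3}] only 3 remains possible at r1c2. So r1c2=3.
Step 5. [r3c1∈{3}] only 3 remains possible at r3c1 ⇒ r3c1=3.
Step 6. [r2c4∈{1}] r2c4 has the single candidate 1 ⇒ r2c4=1.
Step 7. [r2c2∈{2}] r2c2 is down to just 2, so r2c2=2.
Step 8. [r1c4∈{4}] r1c4 is down to just 4 ⇒ r1c4=4.

Answer: 1 3 2 4 / 4 2 3 1 / 3 4 1 2 / 2 1 4 3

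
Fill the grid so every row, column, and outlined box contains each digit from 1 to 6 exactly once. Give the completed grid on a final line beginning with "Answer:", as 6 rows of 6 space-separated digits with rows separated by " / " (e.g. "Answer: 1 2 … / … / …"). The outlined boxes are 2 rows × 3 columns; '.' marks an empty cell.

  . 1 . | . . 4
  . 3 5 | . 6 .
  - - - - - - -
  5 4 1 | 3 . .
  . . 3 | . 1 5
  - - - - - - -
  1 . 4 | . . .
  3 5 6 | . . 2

Step 1. [r1c3∈{2}] only 2 remains possible at r1c3, so r1c3=2.
Step 2. [r4c2∈{2,6}] in col 2, 6 fits only at r4c2 ⇒ r4c2=6.
Step 3. [r5c4∈{5,6}] r5c4 is the only open cell in col 4 admitting 6, so r5c4=6.
Step 4. [r2c4∈{1,2}] 2 has one home in row 2: r2c4 ⇒ r2c4=2.
Step 5. [r5c5∈{3,5}] in row 5, 5 fits only at r5c5. So r5c5=5.
Step 6. [r4c4∈{4}] only 4 remains possible at r4c4. So r4c4=4.
Step 7. [r4c1∈{2}] r4c1 is down to just 2. So r4c1=2.
Step 8. [r5c6∈{3}] only 3 remains possible at r5c6 ⇒ r5c6=3.
Step 9. [r3c5∈{2}] only 2 remains possible at r3c5, so r3c5=2.
Step 10. [r2c6∈{1}] r2c6 is down to just 1 ⇒ r2c6=1.
Step 11. [r2c1∈{4}] only 4 remains possible at r2c1. So r2c1=4.
Step 12. [r5c2∈{2}] only 2 remains possible at r5c2, so r5c2=2.
Step 13. [r1c1∈{6}] only 6 remains possible at r1c1, so r1c1=6.
Step 14. [r6c4∈{1}] r6c4's peers cover all but 1. So r6c4=1.
Step 15. [r1c4∈{5}] r1c4 has the single candidate 5 ⇒ r1c4=5.
Step 16. [r6c5∈{4}] r6c5 is down to just 4, so r6c5=4.
Step 17. [r3c6∈{6}] r3c6 has the single candidate 6, so r3c6=6.
Step 18. [r1c5∈{3}] r1c5 has the single candidate 3 ⇒ r1c5=3.

Answer: 6 1 2 5 3 4 / 4 3 5 2 6 1 / 5 4 1 3 2 6 / 2 6 3 4 1 5 / 1 2 4 6 5 3 / 3 5 6 1 4 2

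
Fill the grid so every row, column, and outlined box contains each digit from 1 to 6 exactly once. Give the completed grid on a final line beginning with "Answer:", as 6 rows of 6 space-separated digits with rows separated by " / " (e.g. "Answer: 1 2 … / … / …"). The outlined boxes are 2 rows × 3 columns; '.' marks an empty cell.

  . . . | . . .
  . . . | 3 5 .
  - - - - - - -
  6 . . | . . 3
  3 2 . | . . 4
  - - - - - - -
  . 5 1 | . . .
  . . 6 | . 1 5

Step 1. [r1c1∈{1,2,4,5}] in col 1, 5 fits only at r1c1, so r1c1=5.
Step 2. [r2c1∈{1,2,4}] col 1 places 1 nowhere but r2c1 ⇒ r2c1=1.
Step 3. [r4c4∈{1,5,6}] row 4 places 1 nowhere but r4c4, so r4c4=1.
Step 4. [r3c5∈{2}] nothing but 2 survives at r3c5. So r3c5=2.
Step 5. [r1c3∈{2,3,4}] r1c3 is the only open cell in col 3 admitting 3. So r1c3=3.
Step 6. [r4c5∈{6}] r4c5's peers cover all but 6. So r4c5=6.
Step 7. [r1c5∈{4}] r1c5 has the single candidate 4. So r1c5=4.
Step 8. [r1c2∈{6}] r1c2's peers cover all but 6. So r1c2=6.
Step 9. [r1c4∈{2}] r1c4's peers cover all but 2 ⇒ r1c4=2.
Step 10. [r6c4∈{4}] nothing but 4 survives at r6c4, so r6c4=4.
Step 11. [r5c6∈{2,6}] col 6 places 2 nowhere but r5c6. So r5c6=2.
Step 12. [r2c2∈{4}] r2c2 is down to just 4 ⇒ r2c2=4.
Step 13. [r3c3∈{4,5}] r3c3 is the only open cell in row 3 admitting 4 ⇒ r3c3=4.
Step 14. [r6c2∈{3}] only 3 remains possible at r6c2 ⇒ r6c2=3.
Step 15. [r2c6∈{6}] only 6 remains possible at r2c6. So r2c6=6.
Step 16. [r3c4∈{5}] r3c4 is down to just 5. So r3c4=5.
Step 17. [r5c1∈{4}] r5c1 is down to just 4. So r5c1=4.
Step 18. [r2c3∈{2}] r2c3's peers cover all but 2. So r2c3=2.
Step 19. [r5c4∈{6}] r5c4 has the single candidate 6, so r5c4=6.
Step 20. [r6c1∈{2}] nothing but 2 survives at r6c1. So r6c1=2.
Step 21. [r5c5∈{3}] nothing but 3 survives at r5c5. So r5c5=3.
Step 22. [r1c6∈{1}] nothing but 1 survives at r1c6, so r1c6=1.
Step 23. [r3c2∈{1}] nothing but 1 survives at r3c2, so r3c2=1.
Step 24. [r4c3∈{5}] r4c3 is down to just 5. So r4c3=5.

Answer: 5 6 3 2 4 1 / 1 4 2 3 5 6 / 6 1 4 5 2 3 / 3 2 5 1 6 4 / 4 5 1 6 3 2 / 2 3 6 4 1 5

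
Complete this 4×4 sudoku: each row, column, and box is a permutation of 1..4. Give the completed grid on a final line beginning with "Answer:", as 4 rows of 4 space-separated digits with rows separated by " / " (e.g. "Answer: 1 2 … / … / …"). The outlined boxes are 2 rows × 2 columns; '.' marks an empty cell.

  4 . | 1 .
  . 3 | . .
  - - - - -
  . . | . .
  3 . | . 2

Step 1. [r3c4∈{1,3,4}] r3c4 is the only open cell in col 4 admitting 1 ⇒ r3c4=1.
Step 2. [r4c3∈{4}] nothing but 4 survives at r4c3 ⇒ r4c3=4.
Step 3. [r3c1∈{2}] only 2 remains possible at r3c1, so r3c1=2.
Step 4. [r1c4∈{3}] nothing but 3 survives at r1c4. So r1c4=3.
Step 5. [r2c1∈{1}] only 1 remains possible at r2c1 ⇒ r2c1=1.
Step 6. [r2c4∈{4}] nothing but 4 survives at r2c4. So r2c4=4.
Step 7. [r4c2∈{1}] r4c2 is down to just 1 ⇒ r4c2=1.
Step 8. [r1c2∈{2}] only 2 remains possible at r1c2 ⇒ r1c2=2.
Step 9. [r2c3∈{2}] r2c3 is down to just 2, so r2c3=2.
Step 10. [r3c3∈{3}] r3c3 is down to just 3, so r3c3=3.
Step 11. [r3c2∈{4}] r3c2 has the single candidate 4 ⇒ r3c2=4.

Answer: 4 2 1 3 / 1 3 2 4 / 2 4 3 1 / 3 1 4 2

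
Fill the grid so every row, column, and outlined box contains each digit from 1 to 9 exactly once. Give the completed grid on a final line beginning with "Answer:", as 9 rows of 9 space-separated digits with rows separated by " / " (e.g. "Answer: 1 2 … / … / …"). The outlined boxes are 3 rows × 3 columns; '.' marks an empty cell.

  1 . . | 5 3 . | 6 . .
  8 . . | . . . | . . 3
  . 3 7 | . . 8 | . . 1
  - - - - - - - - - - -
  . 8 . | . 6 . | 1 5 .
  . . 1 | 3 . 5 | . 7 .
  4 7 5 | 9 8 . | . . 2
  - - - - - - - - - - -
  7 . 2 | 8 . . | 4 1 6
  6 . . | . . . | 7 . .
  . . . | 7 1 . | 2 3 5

Step 1. [r9c1∈{9}] nothing but 9 survives at r9c1. So r9c1=9.
Step 2. [r9c2∈{4}] r9c2's peers cover all but 4. So r9c2=4.
Step 3. [r2c5∈{2,4,7,9}] col 5 places 7 nowhere but r2c5, so r2c5=7.
Step 4. [r2c3∈{4,6,9}] across col 3, 6 lands solely at r2c3 ⇒ r2c3=6.
Step 5. [r5c1∈{2}] r5c1 is down to just 2, so r5c1=2.
Step 6. [r5c5∈{4}] r5c5 is down to just 4, so r5c5=4.
Step 7. [r4c4∈{2}] r4c4 is down to just 2. So r4c4=2.
Step 8. [r1c3∈{4,9}] 4 has one home in col 3: r1c3, so r1c3=4.
Step 9. [r7c2∈{5}] r7c2 is down to just 5. So r7c2=5.
Step 10. [r7c5∈{9}] r7c5's peers cover all but 9. So r7c5=9.
Step 11. [r3c5∈{2}] r3c5 has the single candidate 2, so r3c5=2.
Step 12. [r1c6∈{9}] nothing but 9 survives at r1c6, so r1c6=9.
Step 13. [r2c2∈{2,9}] in box 1, 9 fits only at r2c2 ⇒ r2c2=9.
Step 14. [r8c3∈{3,8}] 3 has one home in box 7: r8c3 ⇒ r8c3=3.
Step 15. [r8c4∈{4}] r8c4 has the single candidate 4, so r8c4=4.
Step 16. [r3c8∈{4,9}] across row 3, 4 lands solely at r3c8 ⇒ r3c8=4.
Step 17. [r3c7∈{5,9}] row 3 places 9 nowhere but r3c7. So r3c7=9.
Step 18. [r5c9∈{8,9}] r5c9 is the only open cell in row 5 admitting 9, so r5c9=9.
Step 19. [r8c9∈{8}] only 8 remains possible at r8c9. So r8c9=8.
Step 20. [r1c8∈{2,8}] across row 1, 8 lands solely at r1c8. So r1c8=8.
Step 21. [r6c6∈{1}] r6c6 is down to just 1. So r6c6=1.
Step 22. [r6c8∈{6}] only 6 remains possible at r6c8. So r6c8=6.
Step 23. [r7c6∈{3}] r7c6's peers cover all but 3 ⇒ r7c6=3.
Step 24. [r5c2∈{6}] r5c2 has the single candidate 6. So r5c2=6.
Step 25. [r2c7∈{5}] r2c7 has the single candidate 5. So r2c7=5.
Step 26. [r4c9∈{4}] r4c9's peers cover all but 4. So r4c9=4.
Step 27. [r1c9∈{7}] only 7 remains possible at r1c9. So r1c9=7.
Step 28. [r5c7∈{8}] only 8 remains possible at r5c7, so r5c7=8.
Step 29. [r1c2∈{2}] r1c2 has the single candidate 2 ⇒ r1c2=2.
Step 30. [r2c6∈{4}] r2c6 is down to just 4 ⇒ r2c6=4.
Step 31. [r8c8∈{9}] r8c8 has the single candidate 9 ⇒ r8c8=9.
Step 32. [r9c6∈{6}] r9c6's peers cover all but 6, so r9c6=6.
Step 33. [r8c2∈{1}] r8c2 is down to just 1 ⇒ r8c2=1.
Step 34. [r4c3∈{9}] nothing but 9 survives at r4c3, so r4c3=9.
Step 35. [r8c6∈{2}] r8c6 is down to just 2, so r8c6=2.
Step 36. [r8c5∈{5}] nothing but 5 survives at r8c5, so r8c5=5.
Step 37. [r4c1∈{3}] r4c1 has the single candidate 3 ⇒ r4c1=3.
Step 38. [r9c3∈{8}] r9c3 has the single candidate 8. So r9c3=8.
Step 39. [r2c4∈{1}] r2c4 has the single candidate 1, so r2c4=1.
Step 40. [r4c6∈{7}] r4c6 is down to just 7, so r4c6=7.
Step 41. [r3c4∈{6}] r3c4 has the single candidate 6, so r3c4=6.
Step 42. [r2c8∈{2}] r2c8's peers cover all but 2, so r2c8=2.
Step 43. [r3c1∈{5}] r3c1 has the single candidate 5, so r3c1=5.
Step 44. [r6c7∈{3}] r6c7 is down to just 3, so r6c7=3.

Answer: 1 2 4 5 3 9 6 8 7 / 8 9 6 1 7 4 5 2 3 / 5 3 7 6 2 8 9 4 1 / 3 8 9 2 6 7 1 5 4 / 2 6 1 3 4 5 8 7 9 / 4 7 5 9 8 1 3 6 2 / 7 5 2 8 9 3 4 1 6 / 6 1 3 4 5 2 7 9 8 / 9 4 8 7 1 6 2 3 5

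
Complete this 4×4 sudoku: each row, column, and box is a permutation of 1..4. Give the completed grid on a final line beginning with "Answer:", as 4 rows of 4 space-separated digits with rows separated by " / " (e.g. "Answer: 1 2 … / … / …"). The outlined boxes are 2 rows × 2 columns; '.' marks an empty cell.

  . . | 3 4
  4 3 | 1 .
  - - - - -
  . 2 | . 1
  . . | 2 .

Step 1. [r1c2∈{1}] r1c2 has the single candidate 1. So r1c2=1.
Step 2. [r4c4∈{3}] r4c4 has the single candidate 3 ⇒ r4c4=3.
Step 3. [r4c1∈{1}] r4c1's peers cover all but 1 ⇒ r4c1=1.
Step 4. [r2c4∈{2}] r2c4 has the single candidate 2, so r2c4=2.
Step 5. [r4c2∈{4}] r4c2 is down to just 4, so r4c2=4.
Step 6. [r1c1∈{2}] r1c1's peers cover all but 2 ⇒ r1c1=2.
Step 7. [r3c1∈{3}] only 3 remains possible at r3c1, so r3c1=3.
Step 8. [r3c3∈{4}] r3c3 has the single candidate 4, so r3c3=4.

Answer: 2 1 3 4 / 4 3 1 2 / 3 2 4 1 / 1 4 2 3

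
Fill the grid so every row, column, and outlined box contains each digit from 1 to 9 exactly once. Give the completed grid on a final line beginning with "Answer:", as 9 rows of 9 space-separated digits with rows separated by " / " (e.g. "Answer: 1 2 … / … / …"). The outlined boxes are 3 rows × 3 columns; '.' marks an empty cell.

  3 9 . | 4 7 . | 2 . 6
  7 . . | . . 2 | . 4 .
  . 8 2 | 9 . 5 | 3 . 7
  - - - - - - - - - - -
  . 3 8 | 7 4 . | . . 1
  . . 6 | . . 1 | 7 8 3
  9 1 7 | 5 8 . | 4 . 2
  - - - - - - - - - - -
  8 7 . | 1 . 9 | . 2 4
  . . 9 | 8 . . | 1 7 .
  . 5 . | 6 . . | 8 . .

Step 1. [r9c3∈{1,3,4}] 4 has one home in col 3: r9c3 ⇒ r9c3=4.
Step 2. [r4c1∈{2,5}] row 4 places 2 nowhere but r4c1. So r4c1=2.
Step 3. [r6c8∈{6}] nothing but 6 survives at r6c8, so r6c8=6.
Step 4. [r8c9∈{5}] only 5 remains possible at r8c9. So r8c9=5.
Step 5. [r2c2∈{6}] only 6 remains possible at r2c2, so r2c2=6.
Step 6. [r9c5∈{2,3}] across row 9, 2 lands solely at r9c5 ⇒ r9c5=2.
Step 7. [r8c5∈{3}] r8c5's peers cover all but 3, so r8c5=3.
Step 8. [r3c8∈{1}] r3c8 has the single candidate 1. So r3c8=1.
Step 9. [r1c8∈{5}] r1c8 has the single candidate 5. So r1c8=5.
Step 10. [r4c8∈{9}] r4c8's peers cover all but 9 ⇒ r4c8=9.
Step 11. [r1c3∈{1}] nothing but 1 survives at r1c3. So r1c3=1.
Step 12. [r9c9∈{9}] nothing but 9 survives at r9c9 ⇒ r9c9=9.
Step 13. [r3c1∈{4}] nothing but 4 survives at r3c1 ⇒ r3c1=4.
Step 14. [r8c1∈{6}] r8c1's peers cover all but 6 ⇒ r8c1=6.
Step 15. [r2c9∈{8}] r2c9's peers cover all but 8, so r2c9=8.
Step 16. [r1c6∈{8}] r1c6's peers cover all but 8. So r1c6=8.
Step 17. [r5c1∈{5}] r5c1's peers cover all but 5, so r5c1=5.
Step 18. [r9c8∈{3}] nothing but 3 survives at r9c8, so r9c8=3.
Step 19. [r9c1∈{1}] r9c1 is down to just 1. So r9c1=1.
Step 20. [r8c6∈{4}] r8c6 is down to just 4, so r8c6=4.
Step 21. [r7c7∈{6}] r7c7 is down to just 6 ⇒ r7c7=6.
Step 22. [r7c3∈{3}] nothing but 3 survives at r7c3 ⇒ r7c3=3.
Step 23. [r5c4∈{2}] only 2 remains possible at r5c4. So r5c4=2.
Step 24. [r8c2∈{2}] r8c2's peers cover all but 2. So r8c2=2.
Step 25. [r9c6∈{7}] r9c6 has the single candidate 7. So r9c6=7.
Step 26. [r5c5∈{9}] r5c5's peers cover all but 9, so r5c5=9.
Step 27. [r3c5∈{6}] r3c5 is down to just 6 ⇒ r3c5=6.
Step 28. [r2c3∈{5}] r2c3 has the single candidate 5, so r2c3=5.
Step 29. [r5c2∈{4}] r5c2's peers cover all but 4. So r5c2=4.
Step 30. [r4c6∈{6}] r4c6 has the single candidate 6 ⇒ r4c6=6.
Step 31. [r4c7∈{5}] r4c7 is down to just 5 ⇒ r4c7=5.
Step 32. [r7c5∈{5}] r7c5 is down to just 5 ⇒ r7c5=5.
Step 33. [r2c5∈{1}] only 1 remains possible at r2c5, so r2c5=1.
Step 34. [r2c7∈{9}] r2c7 has the single candidate 9. So r2c7=9.
Step 35. [r6c6∈{3}] r6c6 is down to just 3, so r6c6=3.
Step 36. [r2c4∈{3}] r2c4 is down to just 3. So r2c4=3.

Answer: 3 9 1 4 7 8 2 5 6 / 7 6 5 3 1 2 9 4 8 / 4 8 2 9 6 5 3 1 7 / 2 3 8 7 4 6 5 9 1 / 5 4 6 2 9 1 7 8 3 / 9 1 7 5 8 3 4 6 2 / 8 7 3 1 5 9 6 2 4 / 6 2 9 8 3 4 1 7 5 / 1 5 4 6 2 7 8 3 9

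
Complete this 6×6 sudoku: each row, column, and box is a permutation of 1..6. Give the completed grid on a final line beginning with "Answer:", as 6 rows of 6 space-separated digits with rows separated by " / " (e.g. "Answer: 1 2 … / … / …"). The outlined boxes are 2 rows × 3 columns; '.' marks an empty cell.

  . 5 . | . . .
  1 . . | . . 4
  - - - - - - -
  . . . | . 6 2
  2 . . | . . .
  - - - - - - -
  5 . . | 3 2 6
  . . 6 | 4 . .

Step 1. [r4c5∈{1,3,4,5}] in col 5, 4 fits only at r4c5 ⇒ r4c5=4.
Step 2. [r4c6∈{1,3,5}] box 4 places 3 nowhere but r4c6 ⇒ r4c6=3.
Step 3. [r1c1∈{3,4,6}] in col 1, 6 fits only at r1c1 ⇒ r1c1=6.
Step 4. [r1c3∈{2,3,4}] r1c3 is the only open cell in row 1 admitting 4. So r1c3=4.
Step 5. [r5c3∈{1}] only 1 remains possible at r5c3. So r5c3=1.
Step 6. [r2c3∈{2,3}] r2c3 is the only open cell in col 3 admitting 2. So r2c3=2.
Step 7. [r1c6∈{1}] r1c6's peers cover all but 1 ⇒ r1c6=1.
Step 8. [r3c3∈{3,5}] in col 3, 3 fits only at r3c3, so r3c3=3.
Step 9. [r3c4∈{1,5}] 5 has one home in row 3: r3c4. So r3c4=5.
Step 10. [r3c2∈{1,4}] r3c2 is the only open cell in row 3 admitting 1. So r3c2=1.
Step 11. [r2c5∈{3,5}] 5 has one home in row 2: r2c5. So r2c5=5.
Step 12. [r6c2∈{2,3}] row 6 places 2 nowhere but r6c2, so r6c2=2.
Step 13. [r1c4∈{2}] only 2 remains possible at r1c4. So r1c4=2.
Step 14. [r4c4∈{1}] r4c4's peers cover all but 1 ⇒ r4c4=1.
Step 15. [r1c5∈{3}] only 3 remains possible at r1c5. So r1c5=3.
Step 16. [r6c5∈{1}] r6c5's peers cover all but 1 ⇒ r6c5=1.
Step 17. [r4c3∈{5}] r4c3 has the single candidate 5 ⇒ r4c3=5.
Step 18. [r6c6∈{5}] nothing but 5 survives at r6c6. So r6c6=5.
Step 19. [r2c4∈{6}] r2c4 is down to just 6, so r2c4=6.
Step 20. [r6c1∈{3}] r6c1 has the single candidate 3, so r6c1=3.
Step 21. [r4c2∈{6}] r4c2 is down to just 6. So r4c2=6.
Step 22. [r2c2∈{3}] nothing but 3 survives at r2c2 ⇒ r2c2=3.
Step 23. [r5c2∈{4}] r5c2 has the single candidate 4 ⇒ r5c2=4.
Step 24. [r3c1∈{4}] r3c1 has the single candidate 4 ⇒ r3c1=4.

Answer: 6 5 4 2 3 1 / 1 3 2 6 5 4 / 4 1 3 5 6 2 / 2 6 5 1 4 3 / 5 4 1 3 2 6 / 3 2 6 4 1 5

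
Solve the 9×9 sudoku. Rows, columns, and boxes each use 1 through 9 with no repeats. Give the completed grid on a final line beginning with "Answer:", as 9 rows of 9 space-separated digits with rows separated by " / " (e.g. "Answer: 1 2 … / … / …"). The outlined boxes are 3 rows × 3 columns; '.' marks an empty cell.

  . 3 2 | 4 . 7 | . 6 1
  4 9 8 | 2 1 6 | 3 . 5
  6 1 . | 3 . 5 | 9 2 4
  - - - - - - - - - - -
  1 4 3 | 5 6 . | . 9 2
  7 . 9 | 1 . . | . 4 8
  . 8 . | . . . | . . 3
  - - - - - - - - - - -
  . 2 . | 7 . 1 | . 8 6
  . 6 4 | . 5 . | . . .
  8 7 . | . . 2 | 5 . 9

Step 1. [r6c5∈{2,4,7,9}] across col 5, 7 lands solely at r6c5, so r6c5=7.
Step 2. [r6c8∈{1,5}] col 8 places 5 nowhere but r6c8 ⇒ r6c8=5.
Step 3. [r8c4∈{8,9}] r8c4 is the only open cell in col 4 admitting 8. So r8c4=8.
Step 4. [r6c7∈{1,6}] r6c7 is the only open cell in row 6 admitting 1 ⇒ r6c7=1.
Step 5. [r8c8∈{1,3,7}] across row 8, 1 lands solely at r8c8. So r8c8=1.
Step 6. [r5c6∈{3}] r5c6's peers cover all but 3 ⇒ r5c6=3.
Step 7. [r8c6∈{9}] r8c6 has the single candidate 9. So r8c6=9.
Step 8. [r7c1∈{3,5,9}] row 7 places 9 nowhere but r7c1. So r7c1=9.
Step 9. [r9c5∈{3,4}] row 9 places 4 nowhere but r9c5. So r9c5=4.
Step 10. [r1c7∈{8}] only 8 remains possible at r1c7, so r1c7=8.
Step 11. [r8c7∈{2,7}] in row 8, 2 fits only at r8c7 ⇒ r8c7=2.
Step 12. [r7c3∈{5}] nothing but 5 survives at r7c3. So r7c3=5.
Step 13. [r8c1∈{3}] only 3 remains possible at r8c1 ⇒ r8c1=3.
Step 14. [r5c7∈{6}] only 6 remains possible at r5c7, so r5c7=6.
Step 15. [r8c9∈{7}] r8c9's peers cover all but 7 ⇒ r8c9=7.
Step 16. [r5c5∈{2}] nothing but 2 survives at r5c5, so r5c5=2.
Step 17. [r6c4∈{9}] only 9 remains possible at r6c4 ⇒ r6c4=9.
Step 18. [r9c4∈{6}] only 6 remains possible at r9c4 ⇒ r9c4=6.
Step 19. [r6c6∈{4}] only 4 remains possible at r6c6. So r6c6=4.
Step 20. [r3c3∈{7}] r3c3's peers cover all but 7. So r3c3=7.
Step 21. [r4c6∈{8}] r4c6 has the single candidate 8 ⇒ r4c6=8.
Step 22. [r1c1∈{5}] r1c1 is down to just 5. So r1c1=5.
Step 23. [r6c3∈{6}] nothing but 6 survives at r6c3 ⇒ r6c3=6.
Step 24. [r6c1∈{2}] r6c1 has the single candidate 2 ⇒ r6c1=2.
Step 25. [r4c7∈{7}] r4c7's peers cover all but 7, so r4c7=7.
Step 26. [r9c3∈{1}] nothing but 1 survives at r9c3. So r9c3=1.
Step 27. [r2c8∈{7}] r2c8 has the single candidate 7, so r2c8=7.
Step 28. [r5c2∈{5}] nothing but 5 survives at r5c2, so r5c2=5.
Step 29. [r9c8∈{3}] nothing but 3 survives at r9c8, so r9c8=3.
Step 30. [r7c5∈{3}] r7c5 has the single candidate 3. So r7c5=3.
Step 31. [r1c5∈{9}] r1c5 has the single candidate 9, so r1c5=9.
Step 32. [r3c5∈{8}] nothing but 8 survives at r3c5 ⇒ r3c5=8.
Step 33. [r7c7∈{4}] nothing but 4 survives at r7c7, so r7c7=4.

Answer: 5 3 2 4 9 7 8 6 1 / 4 9 8 2 1 6 3 7 5 / 6 1 7 3 8 5 9 2 4 / 1 4 3 5 6 8 7 9 2 / 7 5 9 1 2 3 6 4 8 / 2 8 6 9 7 4 1 5 3 / 9 2 5 7 3 1 4 8 6 / 3 6 4 8 5 9 2 1 7 / 8 7 1 6 4 2 5 3 9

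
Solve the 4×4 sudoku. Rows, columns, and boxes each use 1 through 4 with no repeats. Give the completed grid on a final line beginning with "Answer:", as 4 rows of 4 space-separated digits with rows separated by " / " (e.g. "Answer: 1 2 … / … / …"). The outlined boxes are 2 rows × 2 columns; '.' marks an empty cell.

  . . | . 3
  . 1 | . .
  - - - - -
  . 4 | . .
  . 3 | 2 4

Step 1. [r3c1∈{1,2}] row 3 places 2 nowhere but r3c1. So r3c1=2.
Step 2. [r1c1∈{4}] r1c1 is down to just 4. So r1c1=4.
Step 3. [r1c3∈{1}] r1c3 has the single candidate 1, so r1c3=1.
Step 4. [r3c4∈{1}] nothing but 1 survives at r3c4, so r3c4=1.
Step 5. [r4c1∈{1}] r4c1's peers cover all but 1, so r4c1=1.
Step 6. [r2c1∈{3}] r2c1 has the single candidate 3, so r2c1=3.
Step 7. [r3c3∈{3}] r3c3 has the single candidate 3. So r3c3=3.
Step 8. [r1c2∈{2}] nothing but 2 survives at r1c2 ⇒ r1c2=2.
Step 9. [r2c3∈{4}] only 4 remains possible at r2c3 ⇒ r2c3=4.
Step 10. [r2c4∈{2}] only 2 remains possible at r2c4, so r2c4=2.

Answer: 4 2 1 3 / 3 1 4 2 / 2 4 3 1 / 1 3 2 4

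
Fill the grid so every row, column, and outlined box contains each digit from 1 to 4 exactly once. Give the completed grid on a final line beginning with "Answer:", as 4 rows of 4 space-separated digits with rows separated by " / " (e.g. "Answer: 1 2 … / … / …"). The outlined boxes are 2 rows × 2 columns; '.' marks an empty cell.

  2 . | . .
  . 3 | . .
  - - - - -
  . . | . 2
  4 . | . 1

Step 1. [r1c2∈{1,4}] col 2 places 4 nowhere but r1c2, so r1c2=4.
Step 2. [r3c3∈{3,4}] r3c3 is the only open cell in row 3 admitting 4 ⇒ r3c3=4.
Step 3. [r1c3∈{1,3}] r1c3 is the only open cell in row 1 admitting 1, so r1c3=1.
Step 4. [r3c2∈{1}] nothing but 1 survives at r3c2. So r3c2=1.
Step 5. [r2c1∈{1}] r2c1 has the single candidate 1, so r2c1=1.
Step 6. [r4c2∈{2}] r4c2 has the single candidate 2 ⇒ r4c2=2.
Step 7. [r2c4∈{4}] only 4 remains possible at r2c4, so r2c4=4.
Step 8. [r4c3∈{3}] r4c3's peers cover all but 3, so r4c3=3.
Step 9. [r3c1∈{3}] nothing but 3 survives at r3c1. So r3c1=3.
Step 10. [r1c4∈{3}] r1c4's peers cover all but 3 ⇒ r1c4=3.
Step 11. [r2c3∈{2}] nothing but 2 survives at r2c3. So r2c3=2.

Answer: 2 4 1 3 / 1 3 2 4 / 3 1 4 2 / 4 2 3 1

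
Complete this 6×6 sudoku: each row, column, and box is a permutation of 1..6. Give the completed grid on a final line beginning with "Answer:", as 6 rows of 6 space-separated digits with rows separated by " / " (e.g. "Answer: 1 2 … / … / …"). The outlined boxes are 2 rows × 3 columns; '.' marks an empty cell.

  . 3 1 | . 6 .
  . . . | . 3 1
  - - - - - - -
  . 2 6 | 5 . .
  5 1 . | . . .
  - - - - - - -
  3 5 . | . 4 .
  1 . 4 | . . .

Step 1. [r2c2∈{4,6}] in col 2, 4 fits only at r2c2. So r2c2=4.
Step 2. [r2c4∈{2}] r2c4's peers cover all but 2. So r2c4=2.
Step 3. [r3c6∈{3,4}] across row 3, 3 lands solely at r3c6 ⇒ r3c6=3.
Step 4. [r1c4∈{4}] r1c4 is down to just 4, so r1c4=4.
Step 5. [r4c4∈{6}] r4c4 has the single candidate 6, so r4c4=6.
Step 6. [r6c5∈{2,5}] across col 5, 5 lands solely at r6c5. So r6c5=5.
Step 7. [r6c6∈{2,6}] r6c6 is the only open cell in row 6 admitting 2 ⇒ r6c6=2.
Step 8. [r1c1∈{2}] r1c1 is down to just 2, so r1c1=2.
Step 9. [r2c3∈{5}] r2c3 has the single candidate 5, so r2c3=5.
Step 10. [r1c6∈{5}] r1c6 is down to just 5. So r1c6=5.
Step 11. [r5c6∈{6}] only 6 remains possible at r5c6. So r5c6=6.
Step 12. [r4c5∈{2}] r4c5 is down to just 2 ⇒ r4c5=2.
Step 13. [r3c5∈{1}] r3c5 has the single candidate 1. So r3c5=1.
Step 14. [r6c4∈{3}] r6c4's peers cover all but 3 ⇒ r6c4=3.
Step 15. [r6c2∈{6}] r6c2's peers cover all but 6 ⇒ r6c2=6.
Step 16. [r5c3∈{2}] only 2 remains possible at r5c3, so r5c3=2.
Step 17. [r3c1∈{4}] r3c1's peers cover all but 4 ⇒ r3c1=4.
Step 18. [r4c3∈{3}] r4c3 is down to just 3. So r4c3=3.
Step 19. [r2c1∈{6}] r2c1's peers cover all but 6. So r2c1=6.
Step 20. [r4c6∈{4}] nothing but 4 survives at r4c6. So r4c6=4.
Step 21. [r5c4∈{1}] nothing but 1 survives at r5c4 ⇒ r5c4=1.

Answer: 2 3 1 4 6 5 / 6 4 5 2 3 1 / 4 2 6 5 1 3 / 5 1 3 6 2 4 / 3 5 2 1 4 6 / 1 6 4 3 5 2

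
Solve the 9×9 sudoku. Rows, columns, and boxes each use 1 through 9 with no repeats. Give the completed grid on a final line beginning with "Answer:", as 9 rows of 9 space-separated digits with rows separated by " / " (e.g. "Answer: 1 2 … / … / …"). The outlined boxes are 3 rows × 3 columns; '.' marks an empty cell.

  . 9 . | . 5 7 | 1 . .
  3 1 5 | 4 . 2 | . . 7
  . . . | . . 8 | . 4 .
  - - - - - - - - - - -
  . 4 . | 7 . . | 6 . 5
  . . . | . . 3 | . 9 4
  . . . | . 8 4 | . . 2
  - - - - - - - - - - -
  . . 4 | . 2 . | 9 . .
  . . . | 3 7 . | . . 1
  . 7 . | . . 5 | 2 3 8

Step 1. [r1c4∈{6}] r1c4 has the single candidate 6, so r1c4=6.
Step 2. [r7c9∈{6}] r7c9 is down to just 6 ⇒ r7c9=6.
Step 3. [r4c3∈{1,2,3,8,9}] 3 has one home in row 4: r4c3. So r4c3=3.
Step 4. [r4c1∈{1,2,8,9}] row 4 places 2 nowhere but r4c1 ⇒ r4c1=2.
Step 5. [r5c5∈{1,6}] across box 5, 6 lands solely at r5c5 ⇒ r5c5=6.
Step 6. [r7c6∈{1}] only 1 remains possible at r7c6. So r7c6=1.
Step 7. [r9c4∈{9}] nothing but 9 survives at r9c4 ⇒ r9c4=9.
Step 8. [r4c8∈{1,8}] in row 4, 8 fits only at r4c8, so r4c8=8.
Step 9. [r5c7∈{7}] r5c7's peers cover all but 7 ⇒ r5c7=7.
Step 10. [r3c5∈{1,3,9}] 3 has one home in col 5: r3c5, so r3c5=3.
Step 11. [r8c8∈{5}] only 5 remains possible at r8c8. So r8c8=5.
Step 12. [r8c6∈{6}] only 6 remains possible at r8c6. So r8c6=6.
Step 13. [r4c5∈{1,9}] r4c5 is the only open cell in row 4 admitting 1. So r4c5=1.
Step 14. [r6c4∈{5}] r6c4 is down to just 5, so r6c4=5.
Step 15. [r6c2∈{6}] r6c2 is down to just 6, so r6c2=6.
Step 16. [r3c2∈{2}] r3c2 is down to just 2, so r3c2=2.
Step 17. [r8c2∈{8}] r8c2 has the single candidate 8, so r8c2=8.
Step 18. [r5c2∈{5}] r5c2 has the single candidate 5 ⇒ r5c2=5.
Step 19. [r8c1∈{9}] r8c1 has the single candidate 9, so r8c1=9.
Step 20. [r6c3∈{1,7,9}] 9 has one home in row 6: r6c3. So r6c3=9.
Step 21. [r6c1∈{1,7}] across row 6, 7 lands solely at r6c1, so r6c1=7.
Step 22. [r1c3∈{8}] only 8 remains possible at r1c3. So r1c3=8.
Step 23. [r5c3∈{1}] r5c3 is down to just 1. So r5c3=1.
Step 24. [r3c1∈{6}] nothing but 6 survives at r3c1 ⇒ r3c1=6.
Step 25. [r2c8∈{6}] r2c8's peers cover all but 6, so r2c8=6.
Step 26. [r7c1∈{5}] r7c1 is down to just 5, so r7c1=5.
Step 27. [r1c9∈{3}] r1c9 has the single candidate 3, so r1c9=3.
Step 28. [r7c4∈{8}] r7c4 has the single candidate 8, so r7c4=8.
Step 29. [r3c4∈{1}] r3c4 is down to just 1, so r3c4=1.
Step 30. [r4c6∈{9}] r4c6's peers cover all but 9 ⇒ r4c6=9.
Step 31. [r9c1∈{1}] r9c1 is down to just 1 ⇒ r9c1=1.
Step 32. [r6c7∈{3}] only 3 remains possible at r6c7 ⇒ r6c7=3.
Step 33. [r1c8∈{2}] nothing but 2 survives at r1c8. So r1c8=2.
Step 34. [r9c5∈{4}] r9c5 is down to just 4. So r9c5=4.
Step 35. [r1c1∈{4}] r1c1 has the single candidate 4 ⇒ r1c1=4.
Step 36. [r2c5∈{9}] r2c5 has the single candidate 9, so r2c5=9.
Step 37. [r5c4∈{2}] r5c4's peers cover all but 2 ⇒ r5c4=2.
Step 38. [r2c7∈{8}] only 8 remains possible at r2c7. So r2c7=8.
Step 39. [r9c3∈{6}] r9c3 is down to just 6, so r9c3=6.
Step 40. [r5c1∈{8}] r5c1 has the single candidate 8. So r5c1=8.
Step 41. [r3c9∈{9}] r3c9 has the single candidate 9 ⇒ r3c9=9.
Step 42. [r7c8∈{7}] nothing but 7 survives at r7c8 ⇒ r7c8=7.
Step 43. [r3c7∈{5}] r3c7 has the single candidate 5 ⇒ r3c7=5.
Step 44. [r8c3∈{2}] r8c3 has the single candidate 2, so r8c3=2.
Step 45. [r3c3∈{7}] nothing but 7 survives at r3c3 ⇒ r3c3=7.
Step 46. [r8c7∈{4}] r8c7 has the single candidate 4. So r8c7=4.
Step 47. [r6c8∈{1}] r6c8 has the single candidate 1. So r6c8=1.
Step 48. [r7c2∈{3}] only 3 remains possible at r7c2, so r7c2=3.

Answer: 4 9 8 6 5 7 1 2 3 / 3 1 5 4 9 2 8 6 7 / 6 2 7 1 3 8 5 4 9 / 2 4 3 7 1 9 6 8 5 / 8 5 1 2 6 3 7 9 4 / 7 6 9 5 8 4 3 1 2 / 5 3 4 8 2 1 9 7 6 / 9 8 2 3 7 6 4 5 1 / 1 7 6 9 4 5 2 3 8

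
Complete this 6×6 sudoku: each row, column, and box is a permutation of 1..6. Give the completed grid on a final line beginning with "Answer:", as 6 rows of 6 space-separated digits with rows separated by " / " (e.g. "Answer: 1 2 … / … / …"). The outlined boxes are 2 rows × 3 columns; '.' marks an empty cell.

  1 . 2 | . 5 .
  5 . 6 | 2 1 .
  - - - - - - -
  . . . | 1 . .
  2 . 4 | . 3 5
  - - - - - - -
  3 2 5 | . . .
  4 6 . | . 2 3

Step 1. [r2c6∈{4}] r2c6 is down to just 4, so r2c6=4.
Step 2. [r4c4∈{6}] r4c4 is down to just 6, so r4c4=6.
Step 3. [r5c5∈{4,6}] r5c5 is the only open cell in col 5 admitting 6 ⇒ r5c5=6.
Step 4. [r2c2∈{3}] only 3 remains possible at r2c2. So r2c2=3.
Step 5. [r1c6∈{6}] nothing but 6 survives at r1c6. So r1c6=6.
Step 6. [r3c3∈{3}] nothing but 3 survives at r3c3. So r3c3=3.
Step 7. [r1c2∈{4}] nothing but 4 survives at r1c2 ⇒ r1c2=4.
Step 8. [r6c3∈{1}] r6c3 is down to just 1, so r6c3=1.
Step 9. [r3c1∈{6}] only 6 remains possible at r3c1, so r3c1=6.
Step 10. [r3c2∈{5}] r3c2 has the single candidate 5, so r3c2=5.
Step 11. [r4c2∈{1}] nothing but 1 survives at r4c2, so r4c2=1.
Step 12. [r3c5∈{4}] r3c5's peers cover all but 4 ⇒ r3c5=4.
Step 13. [r5c6∈{1}] r5c6's peers cover all but 1. So r5c6=1.
Step 14. [r3c6∈{2}] r3c6's peers cover all but 2 ⇒ r3c6=2.
Step 15. [r1c4∈{3}] r1c4 is down to just 3, so r1c4=3.
Step 16. [r5c4∈{4}] r5c4's peers cover all but 4, so r5c4=4.
Step 17. [r6c4∈{5}] r6c4 has the single candidate 5 ⇒ r6c4=5.

Answer: 1 4 2 3 5 6 / 5 3 6 2 1 4 / 6 5 3 1 4 2 / 2 1 4 6 3 5 / 3 2 5 4 6 1 / 4 6 1 5 2 3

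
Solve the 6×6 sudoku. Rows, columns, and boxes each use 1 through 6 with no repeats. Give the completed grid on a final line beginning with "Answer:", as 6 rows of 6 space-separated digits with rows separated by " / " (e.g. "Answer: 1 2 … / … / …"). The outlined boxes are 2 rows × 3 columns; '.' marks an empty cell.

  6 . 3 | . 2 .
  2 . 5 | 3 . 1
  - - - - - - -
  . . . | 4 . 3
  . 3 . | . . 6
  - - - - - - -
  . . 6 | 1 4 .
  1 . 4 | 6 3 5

Step 1. [r3c1∈{5}] nothing but 5 survives at r3c1. So r3c1=5.
Step 2. [r3c5∈{1}] r3c5 has the single candidate 1 ⇒ r3c5=1.
Step 3. [r4c4∈{2,5}] r4c4 is the only open cell in col 4 admitting 2 ⇒ r4c4=2.
Step 4. [r6c2∈{2}] r6c2 is down to just 2 ⇒ r6c2=2.
Step 5. [r1c2∈{1,4}] across row 1, 1 lands solely at r1c2. So r1c2=1.
Step 6. [r5c2∈{5}] nothing but 5 survives at r5c2, so r5c2=5.
Step 7. [r1c4∈{5}] only 5 remains possible at r1c4 ⇒ r1c4=5.
Step 8. [r5c1∈{3}] nothing but 3 survives at r5c1 ⇒ r5c1=3.
Step 9. [r2c2∈{4}] r2c2 is down to just 4 ⇒ r2c2=4.
Step 10. [r4c1∈{4}] r4c1 has the single candidate 4 ⇒ r4c1=4.
Step 11. [r1c6∈{4}] r1c6 is down to just 4. So r1c6=4.
Step 12. [r5c6∈{2}] r5c6 is down to just 2. So r5c6=2.
Step 13. [r3c2∈{6}] r3c2 is down to just 6. So r3c2=6.
Step 14. [r2c5∈{6}] r2c5 has the single candidate 6 ⇒ r2c5=6.
Step 15. [r3c3∈{2}] r3c3's peers cover all but 2. So r3c3=2.
Step 16. [r4c5∈{5}] r4c5 has the single candidate 5 ⇒ r4c5=5.
Step 17. [r4c3∈{1}] r4c3 has the single candidate 1, so r4c3=1.

Answer: 6 1 3 5 2 4 / 2 4 5 3 6 1 / 5 6 2 4 1 3 / 4 3 1 2 5 6 / 3 5 6 1 4 2 / 1 2 4 6 3 5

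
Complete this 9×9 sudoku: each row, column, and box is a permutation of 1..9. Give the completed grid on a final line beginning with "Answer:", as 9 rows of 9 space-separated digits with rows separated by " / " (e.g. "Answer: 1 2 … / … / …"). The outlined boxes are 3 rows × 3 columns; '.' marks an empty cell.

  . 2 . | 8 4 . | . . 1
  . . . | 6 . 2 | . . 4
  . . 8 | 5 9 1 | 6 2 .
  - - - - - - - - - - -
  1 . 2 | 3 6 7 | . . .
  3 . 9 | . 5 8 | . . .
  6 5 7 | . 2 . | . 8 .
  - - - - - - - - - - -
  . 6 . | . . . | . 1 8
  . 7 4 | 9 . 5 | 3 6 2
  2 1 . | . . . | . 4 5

Step 1. [r2c5∈{3,7}] r2c5 is the only open cell in box 2 admitting 7, so r2c5=7.
Step 2. [r9c7∈{7,9}] row 9 places 9 nowhere but r9c7. So r9c7=9.
Step 3. [r9c3∈{3}] only 3 remains possible at r9c3. So r9c3=3.
Step 4. [r5c2∈{4}] r5c2's peers cover all but 4 ⇒ r5c2=4.
Step 5. [r2c2∈{3,9}] 9 has one home in col 2: r2c2, so r2c2=9.
Step 6. [r2c1∈{5}] nothing but 5 survives at r2c1 ⇒ r2c1=5.
Step 7. [r1c8∈{3,5,7,9}] r1c8 is the only open cell in row 1 admitting 9, so r1c8=9.
Step 8. [r7c7∈{7}] r7c7's peers cover all but 7 ⇒ r7c7=7.
Step 9. [r3c9∈{3,7}] across box 3, 7 lands solely at r3c9, so r3c9=7.
Step 10. [r5c4∈{1}] nothing but 1 survives at r5c4 ⇒ r5c4=1.
Step 11. [r6c4∈{4}] r6c4 has the single candidate 4 ⇒ r6c4=4.
Step 12. [r6c9∈{3,9}] 3 has one home in row 6: r6c9, so r6c9=3.
Step 13. [r1c7∈{5}] nothing but 5 survives at r1c7 ⇒ r1c7=5.
Step 14. [r8c1∈{8}] r8c1 is down to just 8. So r8c1=8.
Step 15. [r7c5∈{3}] r7c5 is down to just 3, so r7c5=3.
Step 16. [r6c6∈{9}] nothing but 9 survives at r6c6 ⇒ r6c6=9.
Step 17. [r9c5∈{8}] only 8 remains possible at r9c5. So r9c5=8.
Step 18. [r5c9∈{6}] r5c9 is down to just 6 ⇒ r5c9=6.
Step 19. [r5c8∈{7}] r5c8 has the single candidate 7, so r5c8=7.
Step 20. [r3c2∈{3}] r3c2 is down to just 3 ⇒ r3c2=3.
Step 21. [r9c6∈{6}] r9c6's peers cover all but 6 ⇒ r9c6=6.
Step 22. [r4c9∈{9}] nothing but 9 survives at r4c9 ⇒ r4c9=9.
Step 23. [r7c4∈{2}] nothing but 2 survives at r7c4 ⇒ r7c4=2.
Step 24. [r7c6∈{4}] nothing but 4 survives at r7c6, so r7c6=4.
Step 25. [r1c1∈{7}] only 7 remains possible at r1c1 ⇒ r1c1=7.
Step 26. [r7c3∈{5}] nothing but 5 survives at r7c3 ⇒ r7c3=5.
Step 27. [r5c7∈{2}] nothing but 2 survives at r5c7, so r5c7=2.
Step 28. [r6c7∈{1}] nothing but 1 survives at r6c7 ⇒ r6c7=1.
Step 29. [r9c4∈{7}] nothing but 7 survives at r9c4, so r9c4=7.
Step 30. [r8c5∈{1}] only 1 remains possible at r8c5. So r8c5=1.
Step 31. [r1c6∈{3}] r1c6's peers cover all but 3. So r1c6=3.
Step 32. [r3c1∈{4}] only 4 remains possible at r3c1. So r3c1=4.
Step 33. [r4c8∈{5}] only 5 remains possible at r4c8. So r4c8=5.
Step 34. [r2c8∈{3}] r2c8 has the single candidate 3. So r2c8=3.
Step 35. [r1c3∈{6}] r1c3 is down to just 6 ⇒ r1c3=6.
Step 36. [r2c7∈{8}] r2c7's peers cover all but 8, so r2c7=8.
Step 37. [r7c1∈{9}] r7c1's peers cover all but 9. So r7c1=9.
Step 38. [r2c3∈{1}] nothing but 1 survives at r2c3. So r2c3=1.
Step 39. [r4c7∈{4}] nothing but 4 survives at r4c7 ⇒ r4c7=4.
Step 40. [r4c2∈{8}] r4c2's peers cover all but 8. So r4c2=8.

Answer: 7 2 6 8 4 3 5 9 1 / 5 9 1 6 7 2 8 3 4 / 4 3 8 5 9 1 6 2 7 / 1 8 2 3 6 7 4 5 9 / 3 4 9 1 5 8 2 7 6 / 6 5 7 4 2 9 1 8 3 / 9 6 5 2 3 4 7 1 8 / 8 7 4 9 1 5 3 6 2 / 2 1 3 7 8 6 9 4 5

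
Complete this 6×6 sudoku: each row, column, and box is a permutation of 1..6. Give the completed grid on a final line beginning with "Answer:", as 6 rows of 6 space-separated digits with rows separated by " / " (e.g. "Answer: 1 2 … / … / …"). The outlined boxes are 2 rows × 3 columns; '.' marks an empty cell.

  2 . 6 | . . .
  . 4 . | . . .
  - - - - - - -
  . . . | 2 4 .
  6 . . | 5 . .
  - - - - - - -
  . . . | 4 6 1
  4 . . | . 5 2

Step 1. [r4c6∈{3}] r4c6's peers cover all but 3, so r4c6=3.
Step 2. [r6c4∈{3}] nothing but 3 survives at r6c4, so r6c4=3.
Step 3. [r6c3∈{1}] nothing but 1 survives at r6c3 ⇒ r6c3=1.
Step 4. [r1c4∈{1}] nothing but 1 survives at r1c4, so r1c4=1.
Step 5. [r2c1∈{1,3,5}] 1 has one home in row 2: r2c1 ⇒ r2c1=1.
Step 6. [r3c2∈{1,3,5}] 1 has one home in row 3: r3c2. So r3c2=1.
Step 7. [r4c2∈{2}] r4c2 is down to just 2. So r4c2=2.
Step 8. [r1c5∈{3}] r1c5 is down to just 3, so r1c5=3.
Step 9. [r5c2∈{3,5}] r5c2 is the only open cell in col 2 admitting 3 ⇒ r5c2=3.
Step 10. [r2c3∈{3,5}] r2c3 is the only open cell in row 2 admitting 3. So r2c3=3.
Step 11. [r3c3∈{5}] r3c3's peers cover all but 5, so r3c3=5.
Step 12. [r2c6∈{5,6}] 5 has one home in row 2: r2c6. So r2c6=5.
Step 13. [r5c1∈{5}] r5c1 is down to just 5, so r5c1=5.
Step 14. [r4c3∈{4}] only 4 remains possible at r4c3 ⇒ r4c3=4.
Step 15. [r4c5∈{1}] r4c5's peers cover all but 1 ⇒ r4c5=1.
Step 16. [r1c2∈{5}] r1c2's peers cover all but 5, so r1c2=5.
Step 17. [r3c6∈{6}] only 6 remains possible at r3c6 ⇒ r3c6=6.
Step 18. [r5c3∈{2}] r5c3 has the single candidate 2 ⇒ r5c3=2.
Step 19. [r6c2∈{6}] only 6 remains possible at r6c2 ⇒ r6c2=6.
Step 20. [r1c6∈{4}] nothing but 4 survives at r1c6, so r1c6=4.
Step 21. [r3c1∈{3}] only 3 remains possible at r3c1. So r3c1=3.
Step 22. [r2c5∈{2}] nothing but 2 survives at r2c5. So r2c5=2.
Step 23. [r2c4∈{6}] only 6 remains possible at r2c4 ⇒ r2c4=6.

Answer: 2 5 6 1 3 4 / 1 4 3 6 2 5 / 3 1 5 2 4 6 / 6 2 4 5 1 3 / 5 3 2 4 6 1 / 4 6 1 3 5 2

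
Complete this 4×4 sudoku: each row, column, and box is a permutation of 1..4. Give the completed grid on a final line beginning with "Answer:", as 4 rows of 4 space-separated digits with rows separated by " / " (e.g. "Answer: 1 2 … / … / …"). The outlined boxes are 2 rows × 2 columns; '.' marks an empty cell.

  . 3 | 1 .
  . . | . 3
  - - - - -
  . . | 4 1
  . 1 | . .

Step 1. [r4c1∈{2,3,4}] r4c1 is the only open cell in row 4 admitting 4 ⇒ r4c1=4.
Step 2. [r1c1∈{2}] only 2 remains possible at r1c1, so r1c1=2.
Step 3. [r4c3∈{2,3}] in row 4, 3 fits only at r4c3 ⇒ r4c3=3.
Step 4. [r3c2∈{2}] r3c2 has the single candidate 2. So r3c2=2.
Step 5. [r2c1∈{1}] r2c1 is down to just 1. So r2c1=1.
Step 6. [r4c4∈{2}] nothing but 2 survives at r4c4, so r4c4=2.
Step 7. [r2c2∈{4}] r2c2 is down to just 4 ⇒ r2c2=4.
Step 8. [r1c4∈{4}] only 4 remains possible at r1c4. So r1c4=4.
Step 9. [r2c3∈{2}] r2c3's peers cover all but 2. So r2c3=2.
Step 10. [r3c1∈{3}] r3c1 is down to just 3. So r3c1=3.

Answer: 2 3 1 4 / 1 4 2 3 / 3 2 4 1 / 4 1 3 2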